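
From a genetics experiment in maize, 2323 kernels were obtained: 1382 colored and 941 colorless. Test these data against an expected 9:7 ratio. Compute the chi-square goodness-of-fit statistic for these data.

9.922

Total ratio parts = 16. Expected numbers out of 2323:
  colored: 2323 × 9/16 = 1306.6875
  colorless: 2323 × 7/16 = 1016.3125
χ² = Σ (O − E)² / E
  colored: (1382 − 1306.6875)² / 1306.6875 = 4.3407
  colorless: (941 − 1016.3125)² / 1016.3125 = 5.5809
χ² = 4.3407 + 5.5809 = 9.9216 ≈ 9.922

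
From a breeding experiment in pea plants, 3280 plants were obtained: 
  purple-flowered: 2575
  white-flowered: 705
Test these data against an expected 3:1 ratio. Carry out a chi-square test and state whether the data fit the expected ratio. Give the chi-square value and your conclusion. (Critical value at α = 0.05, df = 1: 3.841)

21.504; not consistent

The 3:1 ratio has 4 parts, so with N = 3280 the expected counts are:
  purple-flowered: 3280 × 3/4 = 2460
  white-flowered: 3280 × 1/4 = 820
χ² = Σ (O − E)² / E
  purple-flowered: (2575 − 2460)² / 2460 = 5.3760
  white-flowered: (705 − 820)² / 820 = 16.1280
χ² = 5.3760 + 16.1280 = 21.504
Degrees of freedom = 2 − 1 = 1; critical value at α = 0.05 is 3.841.
Since 21.504 > 3.841, we reject the null hypothesis — the data do not fit the 3:1 ratio.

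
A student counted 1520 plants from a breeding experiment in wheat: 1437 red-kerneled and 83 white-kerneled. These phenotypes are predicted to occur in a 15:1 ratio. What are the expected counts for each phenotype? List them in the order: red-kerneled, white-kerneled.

1425, 95

The 15:1 ratio has 16 parts, so with N = 1520 the expected counts are:
  red-kerneled: 1520 × 15/16 = 1425
  white-kerneled: 1520 × 1/16 = 95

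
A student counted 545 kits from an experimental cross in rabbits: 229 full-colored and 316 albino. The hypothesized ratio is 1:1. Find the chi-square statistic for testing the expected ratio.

Under the 1:1 hypothesis (Σ ratio = 2, N = 545):
  full-colored: 545 × 1/2 = 272.5
  albino: 545 × 1/2 = 272.5
χ² = Σ (O − E)² / E
  full-colored: (229 − 272.5)² / 272.5 = 6.9440
  albino: (316 − 272.5)² / 272.5 = 6.9440
χ² = 6.9440 + 6.9440 = 13.888

13.888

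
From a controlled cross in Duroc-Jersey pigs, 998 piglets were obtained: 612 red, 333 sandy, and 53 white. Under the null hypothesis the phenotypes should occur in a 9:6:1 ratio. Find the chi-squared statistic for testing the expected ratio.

The 9:6:1 ratio has 16 parts, so with N = 998 the expected counts are:
  red: 998 × 9/16 = 561.375
  sandy: 998 × 6/16 = 374.25
  white: 998 × 1/16 = 62.375
χ² = Σ (O − E)² / E
  red: (612 − 561.375)² / 561.375 = 4.5654
  sandy: (333 − 374.25)² / 374.25 = 4.5466
  white: (53 − 62.375)² / 62.375 = 1.4091
χ² = 4.5654 + 4.5466 + 1.4091 = 10.5211 ≈ 10.521

10.521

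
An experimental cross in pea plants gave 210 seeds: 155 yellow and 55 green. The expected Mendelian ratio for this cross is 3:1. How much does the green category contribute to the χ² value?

Under the 3:1 hypothesis (Σ ratio = 4, N = 210):
  yellow: 210 × 3/4 = 157.5
  green: 210 × 1/4 = 52.5
Contribution of green: (55 − 52.5)² / 52.5 = 0.1190

0.119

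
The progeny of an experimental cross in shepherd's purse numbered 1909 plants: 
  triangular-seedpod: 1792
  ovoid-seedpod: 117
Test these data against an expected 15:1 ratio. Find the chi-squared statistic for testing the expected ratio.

The 15:1 ratio has 16 parts, so with N = 1909 the expected counts are:
  triangular-seedpod: 1909 × 15/16 = 1789.6875
  ovoid-seedpod: 1909 × 1/16 = 119.3125
χ² = Σ (O − E)² / E
  triangular-seedpod: (1792 − 1789.6875)² / 1789.6875 = 0.0030
  ovoid-seedpod: (117 − 119.3125)² / 119.3125 = 0.0448
χ² = 0.0030 + 0.0448 = 0.0478 ≈ 0.048

0.048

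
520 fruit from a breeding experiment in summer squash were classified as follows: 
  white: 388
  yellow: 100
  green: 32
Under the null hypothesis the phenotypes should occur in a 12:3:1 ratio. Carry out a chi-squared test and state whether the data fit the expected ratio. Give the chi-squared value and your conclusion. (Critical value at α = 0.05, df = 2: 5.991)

0.082; consistent

Under the 12:3:1 hypothesis (Σ ratio = 16, N = 520):
  white: 520 × 12/16 = 390
  yellow: 520 × 3/16 = 97.5
  green: 520 × 1/16 = 32.5
χ² = Σ (O − E)² / E
  white: (388 − 390)² / 390 = 0.0103
  yellow: (100 − 97.5)² / 97.5 = 0.0641
  green: (32 − 32.5)² / 32.5 = 0.0077
χ² = 0.0103 + 0.0641 + 0.0077 = 0.0821 ≈ 0.082
Degrees of freedom = 3 − 1 = 2; critical value at α = 0.05 is 5.991.
Since 0.082 < 5.991, we fail to reject the null hypothesis — the data are consistent with the 12:3:1 ratio.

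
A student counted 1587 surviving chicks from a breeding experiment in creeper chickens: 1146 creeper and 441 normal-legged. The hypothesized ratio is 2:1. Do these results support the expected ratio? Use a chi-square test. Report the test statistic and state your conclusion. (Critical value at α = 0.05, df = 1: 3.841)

21.958; not consistent

Under the 2:1 hypothesis (Σ ratio = 3, N = 1587):
  creeper: 1587 × 2/3 = 1058
  normal-legged: 1587 × 1/3 = 529
χ² = Σ (O − E)² / E
  creeper: (1146 − 1058)² / 1058 = 7.3195
  normal-legged: (441 − 529)² / 529 = 14.6389
χ² = 7.3195 + 14.6389 = 21.9584 ≈ 21.958
Degrees of freedom = 2 − 1 = 1; critical value at α = 0.05 is 3.841.
Since 21.958 > 3.841, we reject the null hypothesis — the data do not fit the 2:1 ratio.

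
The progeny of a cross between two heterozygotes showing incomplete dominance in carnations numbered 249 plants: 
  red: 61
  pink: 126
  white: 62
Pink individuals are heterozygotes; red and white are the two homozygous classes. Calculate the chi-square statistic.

With incomplete dominance, a heterozygote × heterozygote cross gives a 1:2:1 phenotypic ratio.
Total ratio parts = 4. Expected numbers out of 249:
  red: 249 × 1/4 = 62.25
  pink: 249 × 2/4 = 124.5
  white: 249 × 1/4 = 62.25
χ² = Σ (O − E)² / E
  red: (61 − 62.25)² / 62.25 = 0.0251
  pink: (126 − 124.5)² / 124.5 = 0.0181
  white: (62 − 62.25)² / 62.25 = 0.0010
χ² = 0.0251 + 0.0181 + 0.0010 = 0.0442 ≈ 0.044

0.044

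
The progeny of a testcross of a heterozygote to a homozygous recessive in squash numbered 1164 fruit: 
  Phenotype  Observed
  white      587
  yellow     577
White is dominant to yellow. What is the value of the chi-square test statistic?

0.086

A testcross of a heterozygote (Aa × aa) gives a 1:1 phenotypic ratio.
Total ratio parts = 2. Expected numbers out of 1164:
  white: 1164 × 1/2 = 582
  yellow: 1164 × 1/2 = 582
χ² = Σ (O − E)² / E
  white: (587 − 582)² / 582 = 0.0430
  yellow: (577 − 582)² / 582 = 0.0430
χ² = 0.0430 + 0.0430 = 0.086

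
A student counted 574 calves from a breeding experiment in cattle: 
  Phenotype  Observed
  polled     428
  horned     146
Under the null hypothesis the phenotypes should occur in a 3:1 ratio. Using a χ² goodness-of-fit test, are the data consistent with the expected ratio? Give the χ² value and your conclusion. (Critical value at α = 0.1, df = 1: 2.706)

Expected counts for N = 574 under a 3:1 ratio (total parts = 4):
  polled: 574 × 3/4 = 430.5
  horned: 574 × 1/4 = 143.5
χ² = Σ (O − E)² / E
  polled: (428 − 430.5)² / 430.5 = 0.0145
  horned: (146 − 143.5)² / 143.5 = 0.0436
χ² = 0.0145 + 0.0436 = 0.0581 ≈ 0.058
Degrees of freedom = 2 − 1 = 1; critical value at α = 0.1 is 2.706.
Since 0.058 < 2.706, we fail to reject the null hypothesis — the data are consistent with the 3:1 ratio.

0.058; consistent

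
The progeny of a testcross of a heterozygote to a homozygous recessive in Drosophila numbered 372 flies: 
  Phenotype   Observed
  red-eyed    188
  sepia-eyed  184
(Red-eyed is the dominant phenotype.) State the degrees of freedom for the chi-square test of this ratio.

1

A testcross of a heterozygote (Aa × aa) gives a 1:1 phenotypic ratio.
A goodness-of-fit test with 2 phenotype classes has df = 2 − 1 = 1.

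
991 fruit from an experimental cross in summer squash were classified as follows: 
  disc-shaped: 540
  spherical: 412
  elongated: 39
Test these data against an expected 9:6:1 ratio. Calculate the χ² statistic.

13.427

Under the 9:6:1 hypothesis (Σ ratio = 16, N = 991):
  disc-shaped: 991 × 9/16 = 557.4375
  spherical: 991 × 6/16 = 371.625
  elongated: 991 × 1/16 = 61.9375
χ² = Σ (O − E)² / E
  disc-shaped: (540 − 557.4375)² / 557.4375 = 0.5455
  spherical: (412 − 371.625)² / 371.625 = 4.3865
  elongated: (39 − 61.9375)² / 61.9375 = 8.4945
χ² = 0.5455 + 4.3865 + 8.4945 = 13.4265 ≈ 13.427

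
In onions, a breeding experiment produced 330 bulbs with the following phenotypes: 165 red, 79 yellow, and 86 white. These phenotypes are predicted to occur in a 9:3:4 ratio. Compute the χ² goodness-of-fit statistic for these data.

Under the 9:3:4 hypothesis (Σ ratio = 16, N = 330):
  red: 330 × 9/16 = 185.625
  yellow: 330 × 3/16 = 61.875
  white: 330 × 4/16 = 82.5
χ² = Σ (O − E)² / E
  red: (165 − 185.625)² / 185.625 = 2.2917
  yellow: (79 − 61.875)² / 61.875 = 4.7396
  white: (86 − 82.5)² / 82.5 = 0.1485
χ² = 2.2917 + 4.7396 + 0.1485 = 7.1798 ≈ 7.180

7.180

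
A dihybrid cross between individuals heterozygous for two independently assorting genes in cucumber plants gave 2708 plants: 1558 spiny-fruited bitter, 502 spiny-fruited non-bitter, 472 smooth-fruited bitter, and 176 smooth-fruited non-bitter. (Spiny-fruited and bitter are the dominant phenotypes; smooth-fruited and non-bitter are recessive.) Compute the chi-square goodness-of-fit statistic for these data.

A dihybrid F₂ with independent assortment and complete dominance at both loci gives a 9:3:3:1 phenotypic ratio.
The 9:3:3:1 ratio has 16 parts, so with N = 2708 the expected counts are:
  spiny-fruited bitter: 2708 × 9/16 = 1523.25
  spiny-fruited non-bitter: 2708 × 3/16 = 507.75
  smooth-fruited bitter: 2708 × 3/16 = 507.75
  smooth-fruited non-bitter: 2708 × 1/16 = 169.25
χ² = Σ (O − E)² / E
  spiny-fruited bitter: (1558 − 1523.25)² / 1523.25 = 0.7928
  spiny-fruited non-bitter: (502 − 507.75)² / 507.75 = 0.0651
  smooth-fruited bitter: (472 − 507.75)² / 507.75 = 2.5171
  smooth-fruited non-bitter: (176 − 169.25)² / 169.25 = 0.2692
χ² = 0.7928 + 0.0651 + 2.5171 + 0.2692 = 3.6442 ≈ 3.644

3.644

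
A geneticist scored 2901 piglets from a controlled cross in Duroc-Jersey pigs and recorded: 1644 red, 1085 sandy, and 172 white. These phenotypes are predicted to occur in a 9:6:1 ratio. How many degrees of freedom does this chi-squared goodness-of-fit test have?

A goodness-of-fit test with 3 phenotype classes has df = 3 − 1 = 2.

2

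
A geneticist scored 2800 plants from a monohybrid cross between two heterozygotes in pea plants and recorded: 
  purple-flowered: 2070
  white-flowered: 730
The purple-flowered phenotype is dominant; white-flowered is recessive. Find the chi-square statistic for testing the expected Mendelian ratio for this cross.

For a monohybrid cross between heterozygotes with complete dominance, the expected phenotypic ratio is 3:1.
Expected counts for N = 2800 under a 3:1 ratio (total parts = 4):
  purple-flowered: 2800 × 3/4 = 2100
  white-flowered: 2800 × 1/4 = 700
χ² = Σ (O − E)² / E
  purple-flowered: (2070 − 2100)² / 2100 = 0.4286
  white-flowered: (730 − 700)² / 700 = 1.2857
χ² = 0.4286 + 1.2857 = 1.7143 ≈ 1.714

1.714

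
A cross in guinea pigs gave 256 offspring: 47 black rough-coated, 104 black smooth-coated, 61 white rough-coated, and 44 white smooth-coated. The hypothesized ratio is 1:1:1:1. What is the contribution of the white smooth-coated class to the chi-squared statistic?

6.250

Expected counts for N = 256 under a 1:1:1:1 ratio (total parts = 4):
  black rough-coated: 256 × 1/4 = 64
  black smooth-coated: 256 × 1/4 = 64
  white rough-coated: 256 × 1/4 = 64
  white smooth-coated: 256 × 1/4 = 64
Contribution of white smooth-coated: (44 − 64)² / 64 = 6.2500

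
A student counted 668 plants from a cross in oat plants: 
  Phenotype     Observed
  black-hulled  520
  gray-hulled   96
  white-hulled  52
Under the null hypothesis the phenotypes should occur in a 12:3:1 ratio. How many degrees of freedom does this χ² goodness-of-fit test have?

2

A goodness-of-fit test with 3 phenotype classes has df = 3 − 1 = 2.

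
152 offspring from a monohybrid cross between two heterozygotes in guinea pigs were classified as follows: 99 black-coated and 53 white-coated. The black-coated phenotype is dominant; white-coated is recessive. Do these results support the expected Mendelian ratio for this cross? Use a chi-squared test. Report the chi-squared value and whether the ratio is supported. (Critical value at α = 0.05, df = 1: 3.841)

7.895; not consistent

For a monohybrid cross between heterozygotes with complete dominance, the expected phenotypic ratio is 3:1.
Under the 3:1 hypothesis (Σ ratio = 4, N = 152):
  black-coated: 152 × 3/4 = 114
  white-coated: 152 × 1/4 = 38
χ² = Σ (O − E)² / E
  black-coated: (99 − 114)² / 114 = 1.9737
  white-coated: (53 − 38)² / 38 = 5.9211
χ² = 1.9737 + 5.9211 = 7.8948 ≈ 7.895
Degrees of freedom = 2 − 1 = 1; critical value at α = 0.05 is 3.841.
Since 7.895 > 3.841, we reject the null hypothesis — the data do not fit the 3:1 ratio.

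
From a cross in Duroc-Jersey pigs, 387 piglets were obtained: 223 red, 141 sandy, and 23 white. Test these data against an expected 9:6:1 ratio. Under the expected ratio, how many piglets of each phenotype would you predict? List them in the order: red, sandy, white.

Under the 9:6:1 hypothesis (Σ ratio = 16, N = 387):
  red: 387 × 9/16 = 217.6875
  sandy: 387 × 6/16 = 145.125
  white: 387 × 1/16 = 24.1875

217.6875, 145.125, 24.1875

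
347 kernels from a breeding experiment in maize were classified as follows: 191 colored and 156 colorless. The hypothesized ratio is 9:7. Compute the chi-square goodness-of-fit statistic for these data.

The 9:7 ratio has 16 parts, so with N = 347 the expected counts are:
  colored: 347 × 9/16 = 195.1875
  colorless: 347 × 7/16 = 151.8125
χ² = Σ (O − E)² / E
  colored: (191 − 195.1875)² / 195.1875 = 0.0898
  colorless: (156 − 151.8125)² / 151.8125 = 0.1155
χ² = 0.0898 + 0.1155 = 0.2053 ≈ 0.205

0.205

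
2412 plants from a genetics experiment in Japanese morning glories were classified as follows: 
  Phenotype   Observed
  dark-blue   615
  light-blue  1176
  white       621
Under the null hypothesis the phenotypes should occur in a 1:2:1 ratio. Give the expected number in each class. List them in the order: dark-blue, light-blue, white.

Under the 1:2:1 hypothesis (Σ ratio = 4, N = 2412):
  dark-blue: 2412 × 1/4 = 603
  light-blue: 2412 × 2/4 = 1206
  white: 2412 × 1/4 = 603

603, 1206, 603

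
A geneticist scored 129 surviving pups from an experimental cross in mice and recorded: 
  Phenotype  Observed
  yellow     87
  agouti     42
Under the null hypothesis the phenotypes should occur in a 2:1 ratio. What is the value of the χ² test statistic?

The 2:1 ratio has 3 parts, so with N = 129 the expected counts are:
  yellow: 129 × 2/3 = 86
  agouti: 129 × 1/3 = 43
χ² = Σ (O − E)² / E
  yellow: (87 − 86)² / 86 = 0.0116
  agouti: (42 − 43)² / 43 = 0.0233
χ² = 0.0116 + 0.0233 = 0.0349 ≈ 0.035

0.035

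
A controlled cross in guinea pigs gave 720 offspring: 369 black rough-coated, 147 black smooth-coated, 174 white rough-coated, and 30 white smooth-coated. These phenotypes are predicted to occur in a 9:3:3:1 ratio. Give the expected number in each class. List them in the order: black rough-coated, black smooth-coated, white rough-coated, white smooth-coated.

Expected counts for N = 720 under a 9:3:3:1 ratio (total parts = 16):
  black rough-coated: 720 × 9/16 = 405
  black smooth-coated: 720 × 3/16 = 135
  white rough-coated: 720 × 3/16 = 135
  white smooth-coated: 720 × 1/16 = 45

405, 135, 135, 45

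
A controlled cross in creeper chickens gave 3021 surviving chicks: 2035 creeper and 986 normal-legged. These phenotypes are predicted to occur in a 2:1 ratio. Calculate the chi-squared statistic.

0.657

The 2:1 ratio has 3 parts, so with N = 3021 the expected counts are:
  creeper: 3021 × 2/3 = 2014
  normal-legged: 3021 × 1/3 = 1007
χ² = Σ (O − E)² / E
  creeper: (2035 − 2014)² / 2014 = 0.2190
  normal-legged: (986 − 1007)² / 1007 = 0.4379
χ² = 0.2190 + 0.4379 = 0.6569 ≈ 0.657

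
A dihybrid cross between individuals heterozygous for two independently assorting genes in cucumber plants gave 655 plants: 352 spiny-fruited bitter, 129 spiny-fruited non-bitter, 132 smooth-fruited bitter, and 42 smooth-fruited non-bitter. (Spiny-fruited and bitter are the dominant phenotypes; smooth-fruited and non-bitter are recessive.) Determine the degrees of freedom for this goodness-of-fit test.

3

A dihybrid F₂ with independent assortment and complete dominance at both loci gives a 9:3:3:1 phenotypic ratio.
A goodness-of-fit test with 4 phenotype classes has df = 4 − 1 = 3.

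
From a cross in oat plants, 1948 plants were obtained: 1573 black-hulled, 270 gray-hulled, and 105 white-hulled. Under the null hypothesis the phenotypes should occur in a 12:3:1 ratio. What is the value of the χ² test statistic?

35.730

Expected counts for N = 1948 under a 12:3:1 ratio (total parts = 16):
  black-hulled: 1948 × 12/16 = 1461
  gray-hulled: 1948 × 3/16 = 365.25
  white-hulled: 1948 × 1/16 = 121.75
χ² = Σ (O − E)² / E
  black-hulled: (1573 − 1461)² / 1461 = 8.5859
  gray-hulled: (270 − 365.25)² / 365.25 = 24.8393
  white-hulled: (105 − 121.75)² / 121.75 = 2.3044
χ² = 8.5859 + 24.8393 + 2.3044 = 35.7296 ≈ 35.730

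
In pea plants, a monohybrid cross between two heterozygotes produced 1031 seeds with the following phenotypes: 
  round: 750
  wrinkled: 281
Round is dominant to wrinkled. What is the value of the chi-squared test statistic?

2.796

For a monohybrid cross between heterozygotes with complete dominance, the expected phenotypic ratio is 3:1.
Total ratio parts = 4. Expected numbers out of 1031:
  round: 1031 × 3/4 = 773.25
  wrinkled: 1031 × 1/4 = 257.75
χ² = Σ (O − E)² / E
  round: (750 − 773.25)² / 773.25 = 0.6991
  wrinkled: (281 − 257.75)² / 257.75 = 2.0972
χ² = 0.6991 + 2.0972 = 2.7963 ≈ 2.796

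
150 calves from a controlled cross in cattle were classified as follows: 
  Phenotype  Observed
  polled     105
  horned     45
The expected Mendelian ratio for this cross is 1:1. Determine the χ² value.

24.000

Expected counts for N = 150 under a 1:1 ratio (total parts = 2):
  polled: 150 × 1/2 = 75
  horned: 150 × 1/2 = 75
χ² = Σ (O − E)² / E
  polled: (105 − 75)² / 75 = 12.0000
  horned: (45 − 75)² / 75 = 12.0000
χ² = 12.0000 + 12.0000 = 24.000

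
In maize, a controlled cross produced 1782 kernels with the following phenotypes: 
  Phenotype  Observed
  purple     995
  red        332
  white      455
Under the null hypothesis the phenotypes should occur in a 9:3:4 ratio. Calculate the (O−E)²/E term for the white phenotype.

Expected counts for N = 1782 under a 9:3:4 ratio (total parts = 16):
  purple: 1782 × 9/16 = 1002.375
  red: 1782 × 3/16 = 334.125
  white: 1782 × 4/16 = 445.5
Contribution of white: (455 − 445.5)² / 445.5 = 0.2026

0.203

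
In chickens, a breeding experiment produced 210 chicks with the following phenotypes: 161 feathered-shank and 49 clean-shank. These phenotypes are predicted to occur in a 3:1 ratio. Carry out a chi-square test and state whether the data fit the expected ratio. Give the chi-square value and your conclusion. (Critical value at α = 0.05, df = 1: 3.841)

0.311; consistent

Under the 3:1 hypothesis (Σ ratio = 4, N = 210):
  feathered-shank: 210 × 3/4 = 157.5
  clean-shank: 210 × 1/4 = 52.5
χ² = Σ (O − E)² / E
  feathered-shank: (161 − 157.5)² / 157.5 = 0.0778
  clean-shank: (49 − 52.5)² / 52.5 = 0.2333
χ² = 0.0778 + 0.2333 = 0.3111 ≈ 0.311
Degrees of freedom = 2 − 1 = 1; critical value at α = 0.05 is 3.841.
Since 0.311 < 3.841, we fail to reject the null hypothesis — the data are consistent with the 3:1 ratio.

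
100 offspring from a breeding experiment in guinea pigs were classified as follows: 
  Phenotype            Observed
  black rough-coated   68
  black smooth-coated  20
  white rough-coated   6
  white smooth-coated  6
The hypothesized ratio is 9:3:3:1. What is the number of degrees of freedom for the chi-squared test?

3

A goodness-of-fit test with 4 phenotype classes has df = 4 − 1 = 3.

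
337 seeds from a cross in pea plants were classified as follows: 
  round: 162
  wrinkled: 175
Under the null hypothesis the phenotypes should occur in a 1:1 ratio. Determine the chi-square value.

The 1:1 ratio has 2 parts, so with N = 337 the expected counts are:
  round: 337 × 1/2 = 168.5
  wrinkled: 337 × 1/2 = 168.5
χ² = Σ (O − E)² / E
  round: (162 − 168.5)² / 168.5 = 0.2507
  wrinkled: (175 − 168.5)² / 168.5 = 0.2507
χ² = 0.2507 + 0.2507 = 0.5014 ≈ 0.501

0.501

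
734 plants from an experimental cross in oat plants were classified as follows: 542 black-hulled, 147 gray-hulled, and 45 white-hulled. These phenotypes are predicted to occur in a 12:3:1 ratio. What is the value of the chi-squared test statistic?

0.787

Under the 12:3:1 hypothesis (Σ ratio = 16, N = 734):
  black-hulled: 734 × 12/16 = 550.5
  gray-hulled: 734 × 3/16 = 137.625
  white-hulled: 734 × 1/16 = 45.875
χ² = Σ (O − E)² / E
  black-hulled: (542 − 550.5)² / 550.5 = 0.1312
  gray-hulled: (147 − 137.625)² / 137.625 = 0.6386
  white-hulled: (45 − 45.875)² / 45.875 = 0.0167
χ² = 0.1312 + 0.6386 + 0.0167 = 0.7865 ≈ 0.787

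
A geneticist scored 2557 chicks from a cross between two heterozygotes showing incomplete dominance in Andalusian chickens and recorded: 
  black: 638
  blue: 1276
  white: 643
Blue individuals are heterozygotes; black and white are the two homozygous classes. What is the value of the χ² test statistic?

0.029

With incomplete dominance, a heterozygote × heterozygote cross gives a 1:2:1 phenotypic ratio.
Under the 1:2:1 hypothesis (Σ ratio = 4, N = 2557):
  black: 2557 × 1/4 = 639.25
  blue: 2557 × 2/4 = 1278.5
  white: 2557 × 1/4 = 639.25
χ² = Σ (O − E)² / E
  black: (638 − 639.25)² / 639.25 = 0.0024
  blue: (1276 − 1278.5)² / 1278.5 = 0.0049
  white: (643 − 639.25)² / 639.25 = 0.0220
χ² = 0.0024 + 0.0049 + 0.0220 = 0.0293 ≈ 0.029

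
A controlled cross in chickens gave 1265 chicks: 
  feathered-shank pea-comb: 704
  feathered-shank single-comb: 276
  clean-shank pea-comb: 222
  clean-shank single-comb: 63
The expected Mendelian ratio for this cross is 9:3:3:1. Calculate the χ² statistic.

10.667

The 9:3:3:1 ratio has 16 parts, so with N = 1265 the expected counts are:
  feathered-shank pea-comb: 1265 × 9/16 = 711.5625
  feathered-shank single-comb: 1265 × 3/16 = 237.1875
  clean-shank pea-comb: 1265 × 3/16 = 237.1875
  clean-shank single-comb: 1265 × 1/16 = 79.0625
χ² = Σ (O − E)² / E
  feathered-shank pea-comb: (704 − 711.5625)² / 711.5625 = 0.0804
  feathered-shank single-comb: (276 − 237.1875)² / 237.1875 = 6.3511
  clean-shank pea-comb: (222 − 237.1875)² / 237.1875 = 0.9725
  clean-shank single-comb: (63 − 79.0625)² / 79.0625 = 3.2633
χ² = 0.0804 + 6.3511 + 0.9725 + 3.2633 = 10.6673 ≈ 10.667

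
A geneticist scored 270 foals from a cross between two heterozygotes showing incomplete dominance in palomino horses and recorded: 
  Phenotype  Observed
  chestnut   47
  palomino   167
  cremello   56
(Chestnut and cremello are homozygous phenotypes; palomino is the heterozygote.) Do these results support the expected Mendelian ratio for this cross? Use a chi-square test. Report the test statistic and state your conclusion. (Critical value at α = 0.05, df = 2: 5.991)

15.770; not consistent

With incomplete dominance, a heterozygote × heterozygote cross gives a 1:2:1 phenotypic ratio.
The 1:2:1 ratio has 4 parts, so with N = 270 the expected counts are:
  chestnut: 270 × 1/4 = 67.5
  palomino: 270 × 2/4 = 135
  cremello: 270 × 1/4 = 67.5
χ² = Σ (O − E)² / E
  chestnut: (47 − 67.5)² / 67.5 = 6.2259
  palomino: (167 − 135)² / 135 = 7.5852
  cremello: (56 − 67.5)² / 67.5 = 1.9593
χ² = 6.2259 + 7.5852 + 1.9593 = 15.7704 ≈ 15.770
Degrees of freedom = 3 − 1 = 2; critical value at α = 0.05 is 5.991.
Since 15.770 > 5.991, we reject the null hypothesis — the data do not fit the 1:2:1 ratio.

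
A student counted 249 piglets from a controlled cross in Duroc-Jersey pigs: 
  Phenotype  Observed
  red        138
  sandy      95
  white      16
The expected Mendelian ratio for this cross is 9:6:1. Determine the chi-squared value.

0.071

The 9:6:1 ratio has 16 parts, so with N = 249 the expected counts are:
  red: 249 × 9/16 = 140.0625
  sandy: 249 × 6/16 = 93.375
  white: 249 × 1/16 = 15.5625
χ² = Σ (O − E)² / E
  red: (138 − 140.0625)² / 140.0625 = 0.0304
  sandy: (95 − 93.375)² / 93.375 = 0.0283
  white: (16 − 15.5625)² / 15.5625 = 0.0123
χ² = 0.0304 + 0.0283 + 0.0123 = 0.071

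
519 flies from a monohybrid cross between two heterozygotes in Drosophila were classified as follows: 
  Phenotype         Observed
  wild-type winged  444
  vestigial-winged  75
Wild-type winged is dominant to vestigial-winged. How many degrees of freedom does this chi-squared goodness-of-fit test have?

For a monohybrid cross between heterozygotes with complete dominance, the expected phenotypic ratio is 3:1.
A goodness-of-fit test with 2 phenotype classes has df = 2 − 1 = 1.

1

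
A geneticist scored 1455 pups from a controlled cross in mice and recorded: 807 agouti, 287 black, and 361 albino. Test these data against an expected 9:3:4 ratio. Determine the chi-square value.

The 9:3:4 ratio has 16 parts, so with N = 1455 the expected counts are:
  agouti: 1455 × 9/16 = 818.4375
  black: 1455 × 3/16 = 272.8125
  albino: 1455 × 4/16 = 363.75
χ² = Σ (O − E)² / E
  agouti: (807 − 818.4375)² / 818.4375 = 0.1598
  black: (287 − 272.8125)² / 272.8125 = 0.7378
  albino: (361 − 363.75)² / 363.75 = 0.0208
χ² = 0.1598 + 0.7378 + 0.0208 = 0.9184 ≈ 0.918

0.918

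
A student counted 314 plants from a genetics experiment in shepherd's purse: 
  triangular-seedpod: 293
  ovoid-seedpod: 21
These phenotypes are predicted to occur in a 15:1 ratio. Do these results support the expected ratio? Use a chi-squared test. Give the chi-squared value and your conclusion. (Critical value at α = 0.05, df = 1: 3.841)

Under the 15:1 hypothesis (Σ ratio = 16, N = 314):
  triangular-seedpod: 314 × 15/16 = 294.375
  ovoid-seedpod: 314 × 1/16 = 19.625
χ² = Σ (O − E)² / E
  triangular-seedpod: (293 − 294.375)² / 294.375 = 0.0064
  ovoid-seedpod: (21 − 19.625)² / 19.625 = 0.0963
χ² = 0.0064 + 0.0963 = 0.1027 ≈ 0.103
Degrees of freedom = 2 − 1 = 1; critical value at α = 0.05 is 3.841.
Since 0.103 < 3.841, we fail to reject the null hypothesis — the data are consistent with the 15:1 ratio.

0.103; consistent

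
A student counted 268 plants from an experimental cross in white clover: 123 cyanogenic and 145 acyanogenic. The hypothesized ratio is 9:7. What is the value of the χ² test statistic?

Total ratio parts = 16. Expected numbers out of 268:
  cyanogenic: 268 × 9/16 = 150.75
  acyanogenic: 268 × 7/16 = 117.25
χ² = Σ (O − E)² / E
  cyanogenic: (123 − 150.75)² / 150.75 = 5.1082
  acyanogenic: (145 − 117.25)² / 117.25 = 6.5677
χ² = 5.1082 + 6.5677 = 11.6759 ≈ 11.676

11.676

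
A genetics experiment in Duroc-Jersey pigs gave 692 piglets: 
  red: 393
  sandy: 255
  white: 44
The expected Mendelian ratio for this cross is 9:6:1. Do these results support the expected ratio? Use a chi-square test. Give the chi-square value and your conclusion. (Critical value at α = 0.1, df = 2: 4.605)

0.127; consistent

The 9:6:1 ratio has 16 parts, so with N = 692 the expected counts are:
  red: 692 × 9/16 = 389.25
  sandy: 692 × 6/16 = 259.5
  white: 692 × 1/16 = 43.25
χ² = Σ (O − E)² / E
  red: (393 − 389.25)² / 389.25 = 0.0361
  sandy: (255 − 259.5)² / 259.5 = 0.0780
  white: (44 − 43.25)² / 43.25 = 0.0130
χ² = 0.0361 + 0.0780 + 0.0130 = 0.1271 ≈ 0.127
Degrees of freedom = 3 − 1 = 2; critical value at α = 0.1 is 4.605.
Since 0.127 < 4.605, we fail to reject the null hypothesis — the data are consistent with the 9:6:1 ratio.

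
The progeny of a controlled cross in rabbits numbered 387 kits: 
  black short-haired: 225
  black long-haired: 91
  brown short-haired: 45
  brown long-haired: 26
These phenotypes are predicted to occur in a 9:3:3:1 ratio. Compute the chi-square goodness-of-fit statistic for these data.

15.536

The 9:3:3:1 ratio has 16 parts, so with N = 387 the expected counts are:
  black short-haired: 387 × 9/16 = 217.6875
  black long-haired: 387 × 3/16 = 72.5625
  brown short-haired: 387 × 3/16 = 72.5625
  brown long-haired: 387 × 1/16 = 24.1875
χ² = Σ (O − E)² / E
  black short-haired: (225 − 217.6875)² / 217.6875 = 0.2456
  black long-haired: (91 − 72.5625)² / 72.5625 = 4.6848
  brown short-haired: (45 − 72.5625)² / 72.5625 = 10.4695
  brown long-haired: (26 − 24.1875)² / 24.1875 = 0.1358
χ² = 0.2456 + 4.6848 + 10.4695 + 0.1358 = 15.5357 ≈ 15.536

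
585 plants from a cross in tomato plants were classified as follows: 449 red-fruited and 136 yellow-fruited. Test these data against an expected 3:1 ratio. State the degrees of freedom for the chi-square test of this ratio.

1

A goodness-of-fit test with 2 phenotype classes has df = 2 − 1 = 1.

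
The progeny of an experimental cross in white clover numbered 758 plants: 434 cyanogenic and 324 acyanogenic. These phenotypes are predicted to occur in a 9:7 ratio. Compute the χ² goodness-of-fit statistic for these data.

0.312

Expected counts for N = 758 under a 9:7 ratio (total parts = 16):
  cyanogenic: 758 × 9/16 = 426.375
  acyanogenic: 758 × 7/16 = 331.625
χ² = Σ (O − E)² / E
  cyanogenic: (434 − 426.375)² / 426.375 = 0.1364
  acyanogenic: (324 − 331.625)² / 331.625 = 0.1753
χ² = 0.1364 + 0.1753 = 0.3117 ≈ 0.312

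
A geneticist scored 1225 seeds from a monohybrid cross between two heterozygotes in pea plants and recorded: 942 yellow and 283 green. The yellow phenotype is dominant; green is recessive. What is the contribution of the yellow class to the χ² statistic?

0.588

For a monohybrid cross between heterozygotes with complete dominance, the expected phenotypic ratio is 3:1.
Total ratio parts = 4. Expected numbers out of 1225:
  yellow: 1225 × 3/4 = 918.75
  green: 1225 × 1/4 = 306.25
Contribution of yellow: (942 − 918.75)² / 918.75 = 0.5884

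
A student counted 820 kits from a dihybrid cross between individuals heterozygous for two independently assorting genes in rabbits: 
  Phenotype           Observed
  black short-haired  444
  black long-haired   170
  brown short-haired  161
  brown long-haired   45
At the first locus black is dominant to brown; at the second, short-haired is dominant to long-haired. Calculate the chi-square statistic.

A dihybrid F₂ with independent assortment and complete dominance at both loci gives a 9:3:3:1 phenotypic ratio.
Expected counts for N = 820 under a 9:3:3:1 ratio (total parts = 16):
  black short-haired: 820 × 9/16 = 461.25
  black long-haired: 820 × 3/16 = 153.75
  brown short-haired: 820 × 3/16 = 153.75
  brown long-haired: 820 × 1/16 = 51.25
χ² = Σ (O − E)² / E
  black short-haired: (444 − 461.25)² / 461.25 = 0.6451
  black long-haired: (170 − 153.75)² / 153.75 = 1.7175
  brown short-haired: (161 − 153.75)² / 153.75 = 0.3419
  brown long-haired: (45 − 51.25)² / 51.25 = 0.7622
χ² = 0.6451 + 1.7175 + 0.3419 + 0.7622 = 3.4667 ≈ 3.467

3.467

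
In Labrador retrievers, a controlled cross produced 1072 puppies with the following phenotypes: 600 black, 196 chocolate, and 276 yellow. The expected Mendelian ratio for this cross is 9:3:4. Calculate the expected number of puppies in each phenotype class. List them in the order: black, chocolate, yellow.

603, 201, 268

The 9:3:4 ratio has 16 parts, so with N = 1072 the expected counts are:
  black: 1072 × 9/16 = 603
  chocolate: 1072 × 3/16 = 201
  yellow: 1072 × 4/16 = 268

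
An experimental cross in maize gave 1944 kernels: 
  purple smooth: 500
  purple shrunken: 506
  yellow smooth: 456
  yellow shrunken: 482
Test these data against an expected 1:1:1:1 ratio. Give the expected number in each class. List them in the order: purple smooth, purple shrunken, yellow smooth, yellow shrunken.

The 1:1:1:1 ratio has 4 parts, so with N = 1944 the expected counts are:
  purple smooth: 1944 × 1/4 = 486
  purple shrunken: 1944 × 1/4 = 486
  yellow smooth: 1944 × 1/4 = 486
  yellow shrunken: 1944 × 1/4 = 486

486, 486, 486, 486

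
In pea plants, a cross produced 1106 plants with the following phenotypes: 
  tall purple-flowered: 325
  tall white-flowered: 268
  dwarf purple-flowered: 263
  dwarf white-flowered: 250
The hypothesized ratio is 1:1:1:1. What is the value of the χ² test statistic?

11.967

Under the 1:1:1:1 hypothesis (Σ ratio = 4, N = 1106):
  tall purple-flowered: 1106 × 1/4 = 276.5
  tall white-flowered: 1106 × 1/4 = 276.5
  dwarf purple-flowered: 1106 × 1/4 = 276.5
  dwarf white-flowered: 1106 × 1/4 = 276.5
χ² = Σ (O − E)² / E
  tall purple-flowered: (325 − 276.5)² / 276.5 = 8.5072
  tall white-flowered: (268 − 276.5)² / 276.5 = 0.2613
  dwarf purple-flowered: (263 − 276.5)² / 276.5 = 0.6591
  dwarf white-flowered: (250 − 276.5)² / 276.5 = 2.5398
χ² = 8.5072 + 0.2613 + 0.6591 + 2.5398 = 11.9674 ≈ 11.967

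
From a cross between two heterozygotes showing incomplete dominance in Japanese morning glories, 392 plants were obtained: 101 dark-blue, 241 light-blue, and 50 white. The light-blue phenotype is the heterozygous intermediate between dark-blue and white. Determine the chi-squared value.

With incomplete dominance, a heterozygote × heterozygote cross gives a 1:2:1 phenotypic ratio.
Under the 1:2:1 hypothesis (Σ ratio = 4, N = 392):
  dark-blue: 392 × 1/4 = 98
  light-blue: 392 × 2/4 = 196
  white: 392 × 1/4 = 98
χ² = Σ (O − E)² / E
  dark-blue: (101 − 98)² / 98 = 0.0918
  light-blue: (241 − 196)² / 196 = 10.3316
  white: (50 − 98)² / 98 = 23.5102
χ² = 0.0918 + 10.3316 + 23.5102 = 33.9336 ≈ 33.934

33.934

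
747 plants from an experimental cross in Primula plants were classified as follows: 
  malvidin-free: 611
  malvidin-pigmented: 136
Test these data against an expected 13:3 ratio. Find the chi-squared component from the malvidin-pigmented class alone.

0.118

The 13:3 ratio has 16 parts, so with N = 747 the expected counts are:
  malvidin-free: 747 × 13/16 = 606.9375
  malvidin-pigmented: 747 × 3/16 = 140.0625
Contribution of malvidin-pigmented: (136 − 140.0625)² / 140.0625 = 0.1178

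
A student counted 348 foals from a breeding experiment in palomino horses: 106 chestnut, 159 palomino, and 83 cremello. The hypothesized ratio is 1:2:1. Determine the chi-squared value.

5.626

The 1:2:1 ratio has 4 parts, so with N = 348 the expected counts are:
  chestnut: 348 × 1/4 = 87
  palomino: 348 × 2/4 = 174
  cremello: 348 × 1/4 = 87
χ² = Σ (O − E)² / E
  chestnut: (106 − 87)² / 87 = 4.1494
  palomino: (159 − 174)² / 174 = 1.2931
  cremello: (83 − 87)² / 87 = 0.1839
χ² = 4.1494 + 1.2931 + 0.1839 = 5.6264 ≈ 5.626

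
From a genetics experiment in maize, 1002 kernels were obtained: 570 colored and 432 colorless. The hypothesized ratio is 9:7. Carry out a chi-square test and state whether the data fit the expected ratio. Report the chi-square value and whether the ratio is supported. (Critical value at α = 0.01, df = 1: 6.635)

0.165; consistent

The 9:7 ratio has 16 parts, so with N = 1002 the expected counts are:
  colored: 1002 × 9/16 = 563.625
  colorless: 1002 × 7/16 = 438.375
χ² = Σ (O − E)² / E
  colored: (570 − 563.625)² / 563.625 = 0.0721
  colorless: (432 − 438.375)² / 438.375 = 0.0927
χ² = 0.0721 + 0.0927 = 0.1648 ≈ 0.165
Degrees of freedom = 2 − 1 = 1; critical value at α = 0.01 is 6.635.
Since 0.165 < 6.635, we fail to reject the null hypothesis — the data are consistent with the 9:7 ratio.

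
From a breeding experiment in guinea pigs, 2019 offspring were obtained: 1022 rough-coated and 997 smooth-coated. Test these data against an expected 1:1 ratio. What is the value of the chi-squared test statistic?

0.310

The 1:1 ratio has 2 parts, so with N = 2019 the expected counts are:
  rough-coated: 2019 × 1/2 = 1009.5
  smooth-coated: 2019 × 1/2 = 1009.5
χ² = Σ (O − E)² / E
  rough-coated: (1022 − 1009.5)² / 1009.5 = 0.1548
  smooth-coated: (997 − 1009.5)² / 1009.5 = 0.1548
χ² = 0.1548 + 0.1548 = 0.3096 ≈ 0.310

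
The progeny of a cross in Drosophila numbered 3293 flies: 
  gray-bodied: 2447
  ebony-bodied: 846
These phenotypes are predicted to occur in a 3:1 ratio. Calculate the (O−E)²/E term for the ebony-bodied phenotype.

Total ratio parts = 4. Expected numbers out of 3293:
  gray-bodied: 3293 × 3/4 = 2469.75
  ebony-bodied: 3293 × 1/4 = 823.25
Contribution of ebony-bodied: (846 − 823.25)² / 823.25 = 0.6287

0.629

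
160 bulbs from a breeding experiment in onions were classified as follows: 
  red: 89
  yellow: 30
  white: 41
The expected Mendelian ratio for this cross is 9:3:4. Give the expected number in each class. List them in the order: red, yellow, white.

Under the 9:3:4 hypothesis (Σ ratio = 16, N = 160):
  red: 160 × 9/16 = 90
  yellow: 160 × 3/16 = 30
  white: 160 × 4/16 = 40

90, 30, 40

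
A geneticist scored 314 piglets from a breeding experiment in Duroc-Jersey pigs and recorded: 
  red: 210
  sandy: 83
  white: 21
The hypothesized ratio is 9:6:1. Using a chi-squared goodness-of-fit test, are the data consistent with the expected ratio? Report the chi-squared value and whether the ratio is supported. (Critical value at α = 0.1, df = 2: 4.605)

16.658; not consistent

Under the 9:6:1 hypothesis (Σ ratio = 16, N = 314):
  red: 314 × 9/16 = 176.625
  sandy: 314 × 6/16 = 117.75
  white: 314 × 1/16 = 19.625
χ² = Σ (O − E)² / E
  red: (210 − 176.625)² / 176.625 = 6.3065
  sandy: (83 − 117.75)² / 117.75 = 10.2553
  white: (21 − 19.625)² / 19.625 = 0.0963
χ² = 6.3065 + 10.2553 + 0.0963 = 16.6581 ≈ 16.658
Degrees of freedom = 3 − 1 = 2; critical value at α = 0.1 is 4.605.
Since 16.658 > 4.605, we reject the null hypothesis — the data do not fit the 9:6:1 ratio.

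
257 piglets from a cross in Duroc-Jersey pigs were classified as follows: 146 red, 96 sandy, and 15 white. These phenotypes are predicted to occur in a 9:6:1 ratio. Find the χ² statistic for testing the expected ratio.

0.086

Total ratio parts = 16. Expected numbers out of 257:
  red: 257 × 9/16 = 144.5625
  sandy: 257 × 6/16 = 96.375
  white: 257 × 1/16 = 16.0625
χ² = Σ (O − E)² / E
  red: (146 − 144.5625)² / 144.5625 = 0.0143
  sandy: (96 − 96.375)² / 96.375 = 0.0015
  white: (15 − 16.0625)² / 16.0625 = 0.0703
χ² = 0.0143 + 0.0015 + 0.0703 = 0.0861 ≈ 0.086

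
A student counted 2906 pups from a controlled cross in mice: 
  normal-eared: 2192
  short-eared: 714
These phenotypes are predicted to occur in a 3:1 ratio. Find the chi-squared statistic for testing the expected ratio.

Expected counts for N = 2906 under a 3:1 ratio (total parts = 4):
  normal-eared: 2906 × 3/4 = 2179.5
  short-eared: 2906 × 1/4 = 726.5
χ² = Σ (O − E)² / E
  normal-eared: (2192 − 2179.5)² / 2179.5 = 0.0717
  short-eared: (714 − 726.5)² / 726.5 = 0.2151
χ² = 0.0717 + 0.2151 = 0.2868 ≈ 0.287

0.287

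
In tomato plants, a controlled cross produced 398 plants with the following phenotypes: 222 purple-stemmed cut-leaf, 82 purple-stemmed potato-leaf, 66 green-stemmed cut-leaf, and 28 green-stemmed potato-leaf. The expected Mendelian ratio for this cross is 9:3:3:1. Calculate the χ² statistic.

The 9:3:3:1 ratio has 16 parts, so with N = 398 the expected counts are:
  purple-stemmed cut-leaf: 398 × 9/16 = 223.875
  purple-stemmed potato-leaf: 398 × 3/16 = 74.625
  green-stemmed cut-leaf: 398 × 3/16 = 74.625
  green-stemmed potato-leaf: 398 × 1/16 = 24.875
χ² = Σ (O − E)² / E
  purple-stemmed cut-leaf: (222 − 223.875)² / 223.875 = 0.0157
  purple-stemmed potato-leaf: (82 − 74.625)² / 74.625 = 0.7289
  green-stemmed cut-leaf: (66 − 74.625)² / 74.625 = 0.9969
  green-stemmed potato-leaf: (28 − 24.875)² / 24.875 = 0.3926
χ² = 0.0157 + 0.7289 + 0.9969 + 0.3926 = 2.1341 ≈ 2.134

2.134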